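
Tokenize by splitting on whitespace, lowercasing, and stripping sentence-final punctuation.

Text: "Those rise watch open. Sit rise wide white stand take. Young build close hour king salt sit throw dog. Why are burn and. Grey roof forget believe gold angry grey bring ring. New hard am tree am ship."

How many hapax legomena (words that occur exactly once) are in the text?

30

Frequencies: rise:2, sit:2, grey:2, am:2, those:1, watch:1, open:1, wide:1, white:1, stand:1, take:1, young:1, build:1, close:1, hour:1, king:1, salt:1, throw:1, dog:1, why:1, … (14 more, each freq 1)
Hapax (freq=1): and, angry, are, believe, bring, build, burn, close, dog, forget, gold, hard, hour, king, new, open, ring, roof, salt, ship, stand, take, those, throw, tree, watch, white, why, wide, young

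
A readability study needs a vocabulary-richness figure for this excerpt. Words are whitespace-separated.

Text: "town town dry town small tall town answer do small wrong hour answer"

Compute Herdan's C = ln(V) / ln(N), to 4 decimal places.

N = 13, V = 8.
ln(V) = 2.079442, ln(N) = 2.564949
C = 2.079442 / 2.564949 = 0.8107

0.8107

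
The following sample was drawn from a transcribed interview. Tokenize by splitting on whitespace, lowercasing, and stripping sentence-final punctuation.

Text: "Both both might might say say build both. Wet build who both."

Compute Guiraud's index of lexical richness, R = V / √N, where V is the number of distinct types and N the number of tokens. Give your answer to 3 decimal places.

N = 12, V = 6.
√N = 3.464102
R = 6 / 3.464102 = 1.732

1.732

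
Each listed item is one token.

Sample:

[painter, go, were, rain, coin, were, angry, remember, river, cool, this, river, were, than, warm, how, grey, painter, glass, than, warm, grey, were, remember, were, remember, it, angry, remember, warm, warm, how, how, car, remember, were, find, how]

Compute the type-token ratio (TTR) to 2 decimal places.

N = 38 tokens, V = 18 types.
TTR = V / N = 18 / 38 = 0.47

0.47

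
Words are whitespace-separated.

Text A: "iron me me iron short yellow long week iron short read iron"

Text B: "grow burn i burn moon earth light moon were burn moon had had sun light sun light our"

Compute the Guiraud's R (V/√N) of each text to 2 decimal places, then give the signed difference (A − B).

A: V=7, N=12, R=2.02
B: V=10, N=18, R=2.36
Difference = 2.02 − 2.36 = -0.34

-0.34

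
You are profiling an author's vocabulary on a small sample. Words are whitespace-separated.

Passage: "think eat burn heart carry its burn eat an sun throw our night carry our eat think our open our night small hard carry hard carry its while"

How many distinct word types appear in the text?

15

Distinct types: {an, burn, carry, eat, hard, heart, its, night, open, our, small, sun, think, throw, while}
V = 15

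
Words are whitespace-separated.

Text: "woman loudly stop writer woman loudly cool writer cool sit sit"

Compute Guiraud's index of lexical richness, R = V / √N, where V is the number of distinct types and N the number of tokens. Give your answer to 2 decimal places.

1.81

N = 11, V = 6.
√N = 3.316625
R = 6 / 3.316625 = 1.81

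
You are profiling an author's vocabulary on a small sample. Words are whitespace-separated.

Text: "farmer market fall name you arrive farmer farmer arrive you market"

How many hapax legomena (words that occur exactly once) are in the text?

Frequencies: farmer:3, market:2, you:2, arrive:2, fall:1, name:1
Hapax (freq=1): fall, name

2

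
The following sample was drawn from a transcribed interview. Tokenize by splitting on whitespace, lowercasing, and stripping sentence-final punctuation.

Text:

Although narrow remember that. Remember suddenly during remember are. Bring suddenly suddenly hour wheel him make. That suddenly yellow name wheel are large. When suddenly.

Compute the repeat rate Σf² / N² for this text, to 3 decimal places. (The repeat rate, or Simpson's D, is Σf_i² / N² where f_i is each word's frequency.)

Frequencies: suddenly:5, remember:3, that:2, are:2, wheel:2, although:1, narrow:1, during:1, bring:1, hour:1, him:1, make:1, yellow:1, name:1, large:1, when:1
Σf² = 57; N² = 625
Repeat rate = 57 / 625 = 0.091

0.091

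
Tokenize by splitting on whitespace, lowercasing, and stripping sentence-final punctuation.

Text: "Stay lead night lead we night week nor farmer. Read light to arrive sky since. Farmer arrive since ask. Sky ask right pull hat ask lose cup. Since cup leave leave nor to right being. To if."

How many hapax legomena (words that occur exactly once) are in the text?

10

Frequencies: to:3, since:3, ask:3, lead:2, night:2, nor:2, farmer:2, arrive:2, sky:2, right:2, cup:2, leave:2, stay:1, we:1, week:1, read:1, light:1, pull:1, hat:1, lose:1, … (2 more, each freq 1)
Hapax (freq=1): being, hat, if, light, lose, pull, read, stay, we, week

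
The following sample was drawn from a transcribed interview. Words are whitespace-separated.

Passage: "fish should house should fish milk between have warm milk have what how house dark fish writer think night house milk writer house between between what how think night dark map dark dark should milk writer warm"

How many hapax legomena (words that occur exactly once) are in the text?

Frequencies: house:4, milk:4, dark:4, fish:3, should:3, between:3, writer:3, have:2, warm:2, what:2, how:2, think:2, night:2, map:1
Hapax (freq=1): map

1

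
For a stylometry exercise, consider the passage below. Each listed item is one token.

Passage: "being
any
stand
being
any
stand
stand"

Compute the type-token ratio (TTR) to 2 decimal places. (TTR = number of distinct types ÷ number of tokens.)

0.43

N = 7 tokens, V = 3 types.
TTR = V / N = 3 / 7 = 0.43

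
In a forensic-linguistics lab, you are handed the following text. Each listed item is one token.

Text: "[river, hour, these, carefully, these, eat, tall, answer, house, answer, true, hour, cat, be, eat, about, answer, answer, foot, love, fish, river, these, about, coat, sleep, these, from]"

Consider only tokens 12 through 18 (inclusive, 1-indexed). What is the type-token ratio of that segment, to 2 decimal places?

Segment tokens 12–18: hour, cat, be, eat, about, answer, answer
Segment N = 7, segment V = 6.
TTR = 6 / 7 = 0.86

0.86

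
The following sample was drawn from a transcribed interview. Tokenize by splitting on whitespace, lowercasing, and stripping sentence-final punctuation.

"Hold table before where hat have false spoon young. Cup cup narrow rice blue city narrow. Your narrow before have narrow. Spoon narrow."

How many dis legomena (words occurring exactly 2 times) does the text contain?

Frequencies: narrow:5, before:2, have:2, spoon:2, cup:2, hold:1, table:1, where:1, hat:1, false:1, young:1, rice:1, blue:1, city:1, your:1
Words with frequency 2: before, cup, have, spoon

4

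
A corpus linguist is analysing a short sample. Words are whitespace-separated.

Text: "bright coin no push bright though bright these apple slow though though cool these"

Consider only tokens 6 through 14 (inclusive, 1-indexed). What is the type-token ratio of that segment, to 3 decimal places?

Segment tokens 6–14: though, bright, these, apple, slow, though, though, cool, these
Segment N = 9, segment V = 6.
TTR = 6 / 9 = 0.667

0.667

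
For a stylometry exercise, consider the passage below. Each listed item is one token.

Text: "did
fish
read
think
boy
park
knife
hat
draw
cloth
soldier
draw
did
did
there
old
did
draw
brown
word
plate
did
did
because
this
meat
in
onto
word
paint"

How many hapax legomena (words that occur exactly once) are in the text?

19

Frequencies: did:6, draw:3, word:2, fish:1, read:1, think:1, boy:1, park:1, knife:1, hat:1, cloth:1, soldier:1, there:1, old:1, brown:1, plate:1, because:1, this:1, meat:1, in:1, … (2 more, each freq 1)
Hapax (freq=1): because, boy, brown, cloth, fish, hat, in, knife, meat, old, onto, paint, park, plate, read, soldier, there, think, this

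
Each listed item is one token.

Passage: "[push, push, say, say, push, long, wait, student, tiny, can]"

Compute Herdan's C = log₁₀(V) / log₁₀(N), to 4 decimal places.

0.8451

N = 10, V = 7.
log₁₀(V) = 0.845098, log₁₀(N) = 1.000000
C = 0.845098 / 1.000000 = 0.8451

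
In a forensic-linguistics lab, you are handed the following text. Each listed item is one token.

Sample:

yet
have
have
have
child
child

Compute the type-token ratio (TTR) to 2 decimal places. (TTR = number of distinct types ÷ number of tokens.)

N = 6 tokens, V = 3 types.
TTR = V / N = 3 / 6 = 0.50

0.50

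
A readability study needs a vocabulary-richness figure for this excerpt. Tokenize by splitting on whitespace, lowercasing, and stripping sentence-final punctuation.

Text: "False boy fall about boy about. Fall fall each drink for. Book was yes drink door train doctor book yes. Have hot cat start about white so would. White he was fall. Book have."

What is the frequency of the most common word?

4

Frequencies: fall:4, about:3, book:3, boy:2, drink:2, was:2, yes:2, have:2, white:2, false:1, each:1, for:1, door:1, train:1, doctor:1, hot:1, cat:1, start:1, so:1, would:1, … (1 more, each freq 1)
Most common: 'fall' with frequency 4.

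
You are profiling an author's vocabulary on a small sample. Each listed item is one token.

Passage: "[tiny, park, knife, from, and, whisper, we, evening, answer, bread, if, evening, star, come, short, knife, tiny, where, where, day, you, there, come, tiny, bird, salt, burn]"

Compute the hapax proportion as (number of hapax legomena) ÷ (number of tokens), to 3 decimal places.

Frequencies: tiny:3, knife:2, evening:2, come:2, where:2, park:1, from:1, and:1, whisper:1, we:1, answer:1, bread:1, if:1, star:1, short:1, day:1, you:1, there:1, bird:1, salt:1, … (1 more, each freq 1)
Hapax count = 16; token count = 27.
Ratio = 16 / 27 = 0.593

0.593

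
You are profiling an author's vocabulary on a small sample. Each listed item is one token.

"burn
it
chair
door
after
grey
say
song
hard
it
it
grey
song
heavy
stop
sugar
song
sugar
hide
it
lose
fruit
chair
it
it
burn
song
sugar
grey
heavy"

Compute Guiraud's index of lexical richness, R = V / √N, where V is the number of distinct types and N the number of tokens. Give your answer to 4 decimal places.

N = 30, V = 15.
√N = 5.477226
R = 15 / 5.477226 = 2.7386

2.7386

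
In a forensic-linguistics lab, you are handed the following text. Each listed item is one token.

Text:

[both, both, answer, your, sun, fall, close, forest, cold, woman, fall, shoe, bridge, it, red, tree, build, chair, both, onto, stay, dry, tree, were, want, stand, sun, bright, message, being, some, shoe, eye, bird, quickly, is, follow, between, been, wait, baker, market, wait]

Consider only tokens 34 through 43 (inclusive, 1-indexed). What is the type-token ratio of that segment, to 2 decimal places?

0.90

Segment tokens 34–43: bird, quickly, is, follow, between, been, wait, baker, market, wait
Segment N = 10, segment V = 9.
TTR = 9 / 10 = 0.90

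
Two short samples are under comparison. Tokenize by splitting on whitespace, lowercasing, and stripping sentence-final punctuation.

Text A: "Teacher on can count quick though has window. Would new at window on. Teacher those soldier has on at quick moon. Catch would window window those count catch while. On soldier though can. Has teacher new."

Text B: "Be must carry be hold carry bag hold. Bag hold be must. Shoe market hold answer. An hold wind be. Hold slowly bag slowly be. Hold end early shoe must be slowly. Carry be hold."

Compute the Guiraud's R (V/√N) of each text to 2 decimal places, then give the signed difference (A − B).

A: V=16, N=36, R=2.67
B: V=13, N=35, R=2.20
Difference = 2.67 − 2.20 = 0.47

0.47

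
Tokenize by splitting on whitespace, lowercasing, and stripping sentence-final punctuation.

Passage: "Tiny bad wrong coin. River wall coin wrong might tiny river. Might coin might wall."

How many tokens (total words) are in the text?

15

Tokens: tiny, bad, wrong, coin, river, wall, coin, wrong, might, tiny, river, might, coin, might, wall
N = 15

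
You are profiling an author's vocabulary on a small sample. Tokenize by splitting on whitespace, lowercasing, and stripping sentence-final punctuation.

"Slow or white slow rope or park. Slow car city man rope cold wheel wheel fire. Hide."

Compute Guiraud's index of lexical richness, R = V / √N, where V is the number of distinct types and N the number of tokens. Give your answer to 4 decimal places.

2.9104

N = 17, V = 12.
√N = 4.123106
R = 12 / 4.123106 = 2.9104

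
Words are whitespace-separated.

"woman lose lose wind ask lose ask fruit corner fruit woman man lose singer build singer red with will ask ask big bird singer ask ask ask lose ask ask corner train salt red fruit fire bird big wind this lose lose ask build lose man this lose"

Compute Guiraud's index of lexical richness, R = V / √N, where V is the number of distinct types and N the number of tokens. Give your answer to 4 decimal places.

N = 48, V = 18.
√N = 6.928203
R = 18 / 6.928203 = 2.5981

2.5981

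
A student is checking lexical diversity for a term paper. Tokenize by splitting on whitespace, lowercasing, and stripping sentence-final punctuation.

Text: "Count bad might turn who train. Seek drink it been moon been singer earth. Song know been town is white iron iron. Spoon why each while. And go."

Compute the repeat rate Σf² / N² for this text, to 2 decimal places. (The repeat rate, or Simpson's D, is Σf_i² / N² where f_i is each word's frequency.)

0.05

Frequencies: been:3, iron:2, count:1, bad:1, might:1, turn:1, who:1, train:1, seek:1, drink:1, it:1, moon:1, singer:1, earth:1, song:1, know:1, town:1, is:1, white:1, spoon:1, … (5 more, each freq 1)
Σf² = 36; N² = 784
Repeat rate = 36 / 784 = 0.05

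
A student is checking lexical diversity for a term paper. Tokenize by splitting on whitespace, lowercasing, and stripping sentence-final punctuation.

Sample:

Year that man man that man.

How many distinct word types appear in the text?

3

Distinct types: {man, that, year}
V = 3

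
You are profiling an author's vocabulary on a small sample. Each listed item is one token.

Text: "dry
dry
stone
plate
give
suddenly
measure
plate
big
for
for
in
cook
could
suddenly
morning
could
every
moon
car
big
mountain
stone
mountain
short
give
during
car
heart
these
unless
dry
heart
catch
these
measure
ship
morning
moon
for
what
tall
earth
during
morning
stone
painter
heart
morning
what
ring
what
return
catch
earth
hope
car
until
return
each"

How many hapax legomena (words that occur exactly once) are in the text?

Frequencies: morning:4, dry:3, stone:3, for:3, car:3, heart:3, what:3, plate:2, give:2, suddenly:2, measure:2, big:2, could:2, moon:2, mountain:2, during:2, these:2, catch:2, earth:2, return:2, … (12 more, each freq 1)
Hapax (freq=1): cook, each, every, hope, in, painter, ring, ship, short, tall, unless, until

12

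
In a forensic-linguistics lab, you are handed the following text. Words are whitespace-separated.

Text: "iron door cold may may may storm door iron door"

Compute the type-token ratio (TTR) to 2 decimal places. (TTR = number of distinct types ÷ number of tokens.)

0.50

N = 10 tokens, V = 5 types.
TTR = V / N = 5 / 10 = 0.50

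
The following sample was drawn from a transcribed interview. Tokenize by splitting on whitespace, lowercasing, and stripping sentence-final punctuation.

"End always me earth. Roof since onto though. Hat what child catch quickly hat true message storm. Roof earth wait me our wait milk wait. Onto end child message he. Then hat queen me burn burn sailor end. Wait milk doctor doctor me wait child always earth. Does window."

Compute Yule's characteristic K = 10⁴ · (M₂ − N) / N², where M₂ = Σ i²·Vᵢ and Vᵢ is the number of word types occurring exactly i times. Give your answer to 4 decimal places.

291.5452

Frequencies: wait:5, me:4, end:3, earth:3, hat:3, child:3, always:2, roof:2, onto:2, message:2, milk:2, burn:2, doctor:2, since:1, though:1, what:1, catch:1, quickly:1, true:1, storm:1, … (7 more, each freq 1)
N = 49. Frequency spectrum: V_1=14, V_2=7, V_3=4, V_4=1, V_5=1
M₂ = 1²·14 + 2²·7 + 3²·4 + 4²·1 + 5²·1 = 119
K = 10000 × (119 − 49) / 49² = 291.5452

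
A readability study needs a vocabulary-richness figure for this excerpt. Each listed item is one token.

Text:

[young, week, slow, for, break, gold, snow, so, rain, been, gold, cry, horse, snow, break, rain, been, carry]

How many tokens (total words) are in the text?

18

Tokens: young, week, slow, for, break, gold, snow, so, rain, been, gold, cry, horse, snow, break, rain, been, carry
N = 18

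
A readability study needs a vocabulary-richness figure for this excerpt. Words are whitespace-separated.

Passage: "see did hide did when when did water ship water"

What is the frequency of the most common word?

Frequencies: did:3, when:2, water:2, see:1, hide:1, ship:1
Most common: 'did' with frequency 3.

3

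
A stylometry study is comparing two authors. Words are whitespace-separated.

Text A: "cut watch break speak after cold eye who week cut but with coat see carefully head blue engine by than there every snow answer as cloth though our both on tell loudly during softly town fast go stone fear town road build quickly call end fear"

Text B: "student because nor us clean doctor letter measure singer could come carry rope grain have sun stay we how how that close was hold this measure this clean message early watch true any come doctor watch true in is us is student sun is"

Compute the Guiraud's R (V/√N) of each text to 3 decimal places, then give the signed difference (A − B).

A: V=43, N=46, R=6.340
B: V=31, N=44, R=4.673
Difference = 6.340 − 4.673 = 1.667

1.667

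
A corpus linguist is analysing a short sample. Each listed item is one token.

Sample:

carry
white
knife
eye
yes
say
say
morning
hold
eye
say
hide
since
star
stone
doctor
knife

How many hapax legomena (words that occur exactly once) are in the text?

Frequencies: say:3, knife:2, eye:2, carry:1, white:1, yes:1, morning:1, hold:1, hide:1, since:1, star:1, stone:1, doctor:1
Hapax (freq=1): carry, doctor, hide, hold, morning, since, star, stone, white, yes

10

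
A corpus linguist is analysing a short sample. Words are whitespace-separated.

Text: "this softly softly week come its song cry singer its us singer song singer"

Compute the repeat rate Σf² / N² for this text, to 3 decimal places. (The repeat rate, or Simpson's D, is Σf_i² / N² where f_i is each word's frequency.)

Frequencies: singer:3, softly:2, its:2, song:2, this:1, week:1, come:1, cry:1, us:1
Σf² = 26; N² = 196
Repeat rate = 26 / 196 = 0.133

0.133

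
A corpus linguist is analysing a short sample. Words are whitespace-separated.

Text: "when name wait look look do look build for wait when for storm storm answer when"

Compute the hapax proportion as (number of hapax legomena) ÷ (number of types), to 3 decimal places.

Frequencies: when:3, look:3, wait:2, for:2, storm:2, name:1, do:1, build:1, answer:1
Hapax count = 4; type count = 9.
Ratio = 4 / 9 = 0.444

0.444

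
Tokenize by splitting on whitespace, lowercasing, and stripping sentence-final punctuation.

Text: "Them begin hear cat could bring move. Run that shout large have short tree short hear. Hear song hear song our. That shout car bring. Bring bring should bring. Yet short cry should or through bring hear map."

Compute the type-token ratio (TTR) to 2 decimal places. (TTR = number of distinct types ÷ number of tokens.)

N = 38 tokens, V = 23 types.
TTR = V / N = 23 / 38 = 0.61

0.61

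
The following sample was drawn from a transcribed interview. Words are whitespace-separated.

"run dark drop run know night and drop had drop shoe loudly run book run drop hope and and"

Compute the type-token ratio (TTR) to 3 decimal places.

N = 19 tokens, V = 11 types.
TTR = V / N = 11 / 19 = 0.579

0.579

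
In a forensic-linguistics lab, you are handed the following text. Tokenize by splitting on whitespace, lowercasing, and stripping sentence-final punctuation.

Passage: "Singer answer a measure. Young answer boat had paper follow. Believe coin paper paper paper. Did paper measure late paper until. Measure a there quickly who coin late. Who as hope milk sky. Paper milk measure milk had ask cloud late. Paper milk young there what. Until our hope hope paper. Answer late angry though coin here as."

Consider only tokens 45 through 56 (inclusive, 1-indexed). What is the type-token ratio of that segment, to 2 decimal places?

0.92

Segment tokens 45–56: there, what, until, our, hope, hope, paper, answer, late, angry, though, coin
Segment N = 12, segment V = 11.
TTR = 11 / 12 = 0.92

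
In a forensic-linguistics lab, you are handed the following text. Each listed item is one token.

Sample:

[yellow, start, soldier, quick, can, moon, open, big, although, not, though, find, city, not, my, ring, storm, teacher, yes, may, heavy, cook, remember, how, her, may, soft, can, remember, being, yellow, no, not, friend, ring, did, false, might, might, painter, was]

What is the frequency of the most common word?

Frequencies: not:3, yellow:2, can:2, ring:2, may:2, remember:2, might:2, start:1, soldier:1, quick:1, moon:1, open:1, big:1, although:1, though:1, find:1, city:1, my:1, storm:1, teacher:1, … (13 more, each freq 1)
Most common: 'not' with frequency 3.

3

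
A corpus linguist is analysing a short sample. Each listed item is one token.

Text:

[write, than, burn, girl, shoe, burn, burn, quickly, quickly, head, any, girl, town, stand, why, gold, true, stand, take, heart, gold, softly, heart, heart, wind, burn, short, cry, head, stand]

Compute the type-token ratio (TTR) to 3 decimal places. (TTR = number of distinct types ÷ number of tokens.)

N = 30 tokens, V = 19 types.
TTR = V / N = 19 / 30 = 0.633

0.633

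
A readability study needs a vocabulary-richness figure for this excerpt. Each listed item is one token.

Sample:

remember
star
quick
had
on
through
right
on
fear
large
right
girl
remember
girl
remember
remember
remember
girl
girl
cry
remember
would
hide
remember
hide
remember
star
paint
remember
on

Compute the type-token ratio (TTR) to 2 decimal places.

N = 30 tokens, V = 14 types.
TTR = V / N = 14 / 30 = 0.47

0.47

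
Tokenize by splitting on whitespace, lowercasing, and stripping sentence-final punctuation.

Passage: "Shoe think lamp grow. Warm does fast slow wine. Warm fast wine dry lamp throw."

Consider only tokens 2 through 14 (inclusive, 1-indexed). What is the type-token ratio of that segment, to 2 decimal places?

Segment tokens 2–14: think, lamp, grow, warm, does, fast, slow, wine, warm, fast, wine, dry, lamp
Segment N = 13, segment V = 9.
TTR = 9 / 13 = 0.69

0.69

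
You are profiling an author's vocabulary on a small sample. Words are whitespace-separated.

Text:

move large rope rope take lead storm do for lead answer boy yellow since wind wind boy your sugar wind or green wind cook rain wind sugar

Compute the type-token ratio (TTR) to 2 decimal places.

N = 27 tokens, V = 19 types.
TTR = V / N = 19 / 27 = 0.70

0.70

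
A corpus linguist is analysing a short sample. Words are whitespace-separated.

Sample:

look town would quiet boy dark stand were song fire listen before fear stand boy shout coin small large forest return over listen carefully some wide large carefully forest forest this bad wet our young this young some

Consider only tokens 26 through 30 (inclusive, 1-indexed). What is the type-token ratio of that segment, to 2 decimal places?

Segment tokens 26–30: wide, large, carefully, forest, forest
Segment N = 5, segment V = 4.
TTR = 4 / 5 = 0.80

0.80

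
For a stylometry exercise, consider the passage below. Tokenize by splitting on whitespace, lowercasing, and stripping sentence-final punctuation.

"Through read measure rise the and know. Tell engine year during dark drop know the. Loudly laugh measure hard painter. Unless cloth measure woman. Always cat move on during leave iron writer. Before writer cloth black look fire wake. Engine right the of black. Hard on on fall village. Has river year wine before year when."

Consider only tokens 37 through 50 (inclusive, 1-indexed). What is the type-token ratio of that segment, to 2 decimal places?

Segment tokens 37–50: look, fire, wake, engine, right, the, of, black, hard, on, on, fall, village, has
Segment N = 14, segment V = 13.
TTR = 13 / 14 = 0.93

0.93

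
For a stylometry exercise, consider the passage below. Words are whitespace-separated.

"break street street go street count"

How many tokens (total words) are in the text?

6

Tokens: break, street, street, go, street, count
N = 6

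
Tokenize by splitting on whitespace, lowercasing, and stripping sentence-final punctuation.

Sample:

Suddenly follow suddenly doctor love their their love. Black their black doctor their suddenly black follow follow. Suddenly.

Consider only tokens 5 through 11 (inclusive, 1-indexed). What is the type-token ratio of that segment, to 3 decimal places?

Segment tokens 5–11: love, their, their, love, black, their, black
Segment N = 7, segment V = 3.
TTR = 3 / 7 = 0.429

0.429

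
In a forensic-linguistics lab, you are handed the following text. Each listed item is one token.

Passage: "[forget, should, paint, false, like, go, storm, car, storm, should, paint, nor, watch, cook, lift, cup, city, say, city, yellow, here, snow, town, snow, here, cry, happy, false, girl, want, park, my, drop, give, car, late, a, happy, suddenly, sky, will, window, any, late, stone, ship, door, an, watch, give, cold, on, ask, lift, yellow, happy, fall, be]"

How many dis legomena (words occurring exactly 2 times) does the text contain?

13

Frequencies: happy:3, should:2, paint:2, false:2, storm:2, car:2, watch:2, lift:2, city:2, yellow:2, here:2, snow:2, give:2, late:2, forget:1, like:1, go:1, nor:1, cook:1, cup:1, … (23 more, each freq 1)
Words with frequency 2: car, city, false, give, here, late, lift, paint, should, snow, storm, watch, yellow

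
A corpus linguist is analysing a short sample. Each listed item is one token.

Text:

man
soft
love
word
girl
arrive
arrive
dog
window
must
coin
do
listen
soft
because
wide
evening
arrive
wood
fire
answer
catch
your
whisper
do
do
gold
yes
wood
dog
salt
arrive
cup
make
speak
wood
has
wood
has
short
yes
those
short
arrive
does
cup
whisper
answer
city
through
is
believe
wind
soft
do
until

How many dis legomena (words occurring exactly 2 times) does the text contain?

7

Frequencies: arrive:5, do:4, wood:4, soft:3, dog:2, answer:2, whisper:2, yes:2, cup:2, has:2, short:2, man:1, love:1, word:1, girl:1, window:1, must:1, coin:1, listen:1, because:1, … (17 more, each freq 1)
Words with frequency 2: answer, cup, dog, has, short, whisper, yes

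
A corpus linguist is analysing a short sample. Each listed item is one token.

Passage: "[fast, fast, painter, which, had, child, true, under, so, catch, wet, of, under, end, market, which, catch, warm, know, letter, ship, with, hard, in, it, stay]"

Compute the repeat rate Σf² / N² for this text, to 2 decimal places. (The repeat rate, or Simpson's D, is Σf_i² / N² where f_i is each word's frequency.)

Frequencies: fast:2, which:2, under:2, catch:2, painter:1, had:1, child:1, true:1, so:1, wet:1, of:1, end:1, market:1, warm:1, know:1, letter:1, ship:1, with:1, hard:1, in:1, … (2 more, each freq 1)
Σf² = 34; N² = 676
Repeat rate = 34 / 676 = 0.05

0.05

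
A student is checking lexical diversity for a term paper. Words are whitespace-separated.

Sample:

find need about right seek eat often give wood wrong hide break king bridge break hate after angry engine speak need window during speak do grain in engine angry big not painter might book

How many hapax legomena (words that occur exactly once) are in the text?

Frequencies: need:2, break:2, angry:2, engine:2, speak:2, find:1, about:1, right:1, seek:1, eat:1, often:1, give:1, wood:1, wrong:1, hide:1, king:1, bridge:1, hate:1, after:1, window:1, … (9 more, each freq 1)
Hapax (freq=1): about, after, big, book, bridge, do, during, eat, find, give, grain, hate, hide, in, king, might, not, often, painter, right, seek, window, wood, wrong

24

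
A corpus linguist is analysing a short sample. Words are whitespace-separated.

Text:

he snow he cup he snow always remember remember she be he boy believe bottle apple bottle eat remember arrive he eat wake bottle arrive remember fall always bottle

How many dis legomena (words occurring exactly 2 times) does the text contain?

Frequencies: he:5, remember:4, bottle:4, snow:2, always:2, eat:2, arrive:2, cup:1, she:1, be:1, boy:1, believe:1, apple:1, wake:1, fall:1
Words with frequency 2: always, arrive, eat, snow

4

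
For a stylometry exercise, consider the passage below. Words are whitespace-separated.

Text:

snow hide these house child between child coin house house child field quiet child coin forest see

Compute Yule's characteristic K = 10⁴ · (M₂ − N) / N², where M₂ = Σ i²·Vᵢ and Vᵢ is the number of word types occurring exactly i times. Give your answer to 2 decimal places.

Frequencies: child:4, house:3, coin:2, snow:1, hide:1, these:1, between:1, field:1, quiet:1, forest:1, see:1
N = 17. Frequency spectrum: V_1=8, V_2=1, V_3=1, V_4=1
M₂ = 1²·8 + 2²·1 + 3²·1 + 4²·1 = 37
K = 10000 × (37 − 17) / 17² = 692.04

692.04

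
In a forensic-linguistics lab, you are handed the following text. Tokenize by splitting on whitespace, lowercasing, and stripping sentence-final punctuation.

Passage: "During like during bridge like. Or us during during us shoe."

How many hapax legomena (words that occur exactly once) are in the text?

3

Frequencies: during:4, like:2, us:2, bridge:1, or:1, shoe:1
Hapax (freq=1): bridge, or, shoe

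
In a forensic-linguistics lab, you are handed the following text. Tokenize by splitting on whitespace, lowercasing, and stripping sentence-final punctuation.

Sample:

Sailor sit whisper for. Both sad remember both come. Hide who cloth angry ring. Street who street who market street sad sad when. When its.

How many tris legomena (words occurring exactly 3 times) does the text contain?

3

Frequencies: sad:3, who:3, street:3, both:2, when:2, sailor:1, sit:1, whisper:1, for:1, remember:1, come:1, hide:1, cloth:1, angry:1, ring:1, market:1, its:1
Words with frequency 3: sad, street, who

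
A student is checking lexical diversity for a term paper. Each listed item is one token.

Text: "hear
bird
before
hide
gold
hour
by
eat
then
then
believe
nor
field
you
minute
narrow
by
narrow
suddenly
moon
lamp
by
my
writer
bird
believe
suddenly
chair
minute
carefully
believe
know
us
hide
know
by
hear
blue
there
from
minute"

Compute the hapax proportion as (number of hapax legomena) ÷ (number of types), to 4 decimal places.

0.6296

Frequencies: by:4, believe:3, minute:3, hear:2, bird:2, hide:2, then:2, narrow:2, suddenly:2, know:2, before:1, gold:1, hour:1, eat:1, nor:1, field:1, you:1, moon:1, lamp:1, my:1, … (7 more, each freq 1)
Hapax count = 17; type count = 27.
Ratio = 17 / 27 = 0.6296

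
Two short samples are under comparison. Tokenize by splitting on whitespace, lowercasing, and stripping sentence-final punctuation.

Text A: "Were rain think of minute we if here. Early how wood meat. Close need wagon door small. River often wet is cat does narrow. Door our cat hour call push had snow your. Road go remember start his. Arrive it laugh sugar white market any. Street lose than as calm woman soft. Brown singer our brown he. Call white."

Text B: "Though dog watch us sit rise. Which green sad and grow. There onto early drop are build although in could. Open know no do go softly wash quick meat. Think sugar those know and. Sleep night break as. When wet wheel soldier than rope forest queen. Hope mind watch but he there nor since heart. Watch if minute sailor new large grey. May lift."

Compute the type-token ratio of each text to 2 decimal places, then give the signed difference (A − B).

-0.02

TTR(A) = 53/59 = 0.90
TTR(B) = 59/64 = 0.92
Difference = 0.90 − 0.92 = -0.02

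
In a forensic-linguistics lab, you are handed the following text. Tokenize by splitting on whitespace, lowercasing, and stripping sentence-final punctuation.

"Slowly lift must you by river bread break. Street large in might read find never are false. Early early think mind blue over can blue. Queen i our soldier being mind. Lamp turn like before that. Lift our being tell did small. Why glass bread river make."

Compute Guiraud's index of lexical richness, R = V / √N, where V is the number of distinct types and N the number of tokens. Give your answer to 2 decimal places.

5.69

N = 47, V = 39.
√N = 6.855655
R = 39 / 6.855655 = 5.69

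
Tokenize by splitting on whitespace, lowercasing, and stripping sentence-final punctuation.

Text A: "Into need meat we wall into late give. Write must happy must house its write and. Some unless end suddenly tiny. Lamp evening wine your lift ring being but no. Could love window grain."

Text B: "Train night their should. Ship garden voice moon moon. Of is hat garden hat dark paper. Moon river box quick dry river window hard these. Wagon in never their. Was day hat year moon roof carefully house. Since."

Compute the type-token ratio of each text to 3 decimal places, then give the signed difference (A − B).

TTR(A) = 31/34 = 0.912
TTR(B) = 30/38 = 0.789
Difference = 0.912 − 0.789 = 0.123

0.123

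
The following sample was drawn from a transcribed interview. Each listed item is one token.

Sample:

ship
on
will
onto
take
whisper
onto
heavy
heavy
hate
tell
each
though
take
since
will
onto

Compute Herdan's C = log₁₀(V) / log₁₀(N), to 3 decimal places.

N = 17, V = 12.
log₁₀(V) = 1.079181, log₁₀(N) = 1.230449
C = 1.079181 / 1.230449 = 0.877

0.877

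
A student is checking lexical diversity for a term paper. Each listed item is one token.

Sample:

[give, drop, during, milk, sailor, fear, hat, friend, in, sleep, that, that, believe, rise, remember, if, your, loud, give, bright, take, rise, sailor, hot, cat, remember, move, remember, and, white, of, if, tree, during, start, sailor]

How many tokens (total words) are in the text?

Tokens: give, drop, during, milk, sailor, fear, hat, friend, in, sleep, that, that, believe, rise, remember, if, your, loud, give, bright, take, rise, sailor, hot, cat, remember, move, remember, and, white, of, if, tree, during, start, sailor
N = 36

36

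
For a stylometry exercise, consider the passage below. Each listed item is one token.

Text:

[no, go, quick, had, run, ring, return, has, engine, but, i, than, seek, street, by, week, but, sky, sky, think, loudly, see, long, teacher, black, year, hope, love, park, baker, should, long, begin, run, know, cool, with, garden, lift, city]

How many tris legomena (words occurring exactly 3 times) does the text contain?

0

Frequencies: run:2, but:2, sky:2, long:2, no:1, go:1, quick:1, had:1, ring:1, return:1, has:1, engine:1, i:1, than:1, seek:1, street:1, by:1, week:1, think:1, loudly:1, … (16 more, each freq 1)
Words with frequency 3: (none)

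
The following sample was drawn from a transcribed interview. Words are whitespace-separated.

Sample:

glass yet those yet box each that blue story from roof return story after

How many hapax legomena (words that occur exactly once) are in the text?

Frequencies: yet:2, story:2, glass:1, those:1, box:1, each:1, that:1, blue:1, from:1, roof:1, return:1, after:1
Hapax (freq=1): after, blue, box, each, from, glass, return, roof, that, those

10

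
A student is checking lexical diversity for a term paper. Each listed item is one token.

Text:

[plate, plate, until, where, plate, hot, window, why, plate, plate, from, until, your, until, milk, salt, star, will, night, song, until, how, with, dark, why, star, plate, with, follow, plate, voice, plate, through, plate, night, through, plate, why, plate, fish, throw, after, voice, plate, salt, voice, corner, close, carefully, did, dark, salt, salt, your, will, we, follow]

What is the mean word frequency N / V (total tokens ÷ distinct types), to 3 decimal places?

N = 57 tokens, V = 28 types.
Mean frequency = N / V = 57 / 28 = 2.036

2.036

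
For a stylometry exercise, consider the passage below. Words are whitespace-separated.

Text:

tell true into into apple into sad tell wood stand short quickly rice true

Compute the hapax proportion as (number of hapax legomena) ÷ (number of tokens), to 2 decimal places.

0.50

Frequencies: into:3, tell:2, true:2, apple:1, sad:1, wood:1, stand:1, short:1, quickly:1, rice:1
Hapax count = 7; token count = 14.
Ratio = 7 / 14 = 0.50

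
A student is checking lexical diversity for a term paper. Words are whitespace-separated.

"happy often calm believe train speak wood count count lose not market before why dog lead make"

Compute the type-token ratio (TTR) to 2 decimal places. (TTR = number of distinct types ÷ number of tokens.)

0.94

N = 17 tokens, V = 16 types.
TTR = V / N = 16 / 17 = 0.94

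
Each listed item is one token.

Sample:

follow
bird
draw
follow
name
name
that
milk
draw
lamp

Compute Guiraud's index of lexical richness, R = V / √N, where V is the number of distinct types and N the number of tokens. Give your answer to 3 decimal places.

N = 10, V = 7.
√N = 3.162278
R = 7 / 3.162278 = 2.214

2.214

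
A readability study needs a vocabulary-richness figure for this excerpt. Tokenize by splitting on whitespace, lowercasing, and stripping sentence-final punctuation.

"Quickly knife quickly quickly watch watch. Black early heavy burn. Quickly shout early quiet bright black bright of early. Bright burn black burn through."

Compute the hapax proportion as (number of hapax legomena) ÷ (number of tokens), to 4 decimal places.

0.2500

Frequencies: quickly:4, black:3, early:3, burn:3, bright:3, watch:2, knife:1, heavy:1, shout:1, quiet:1, of:1, through:1
Hapax count = 6; token count = 24.
Ratio = 6 / 24 = 0.2500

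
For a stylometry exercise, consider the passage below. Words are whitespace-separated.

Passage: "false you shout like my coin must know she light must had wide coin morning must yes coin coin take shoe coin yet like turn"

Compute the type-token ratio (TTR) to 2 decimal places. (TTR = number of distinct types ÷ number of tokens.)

N = 25 tokens, V = 18 types.
TTR = V / N = 18 / 25 = 0.72

0.72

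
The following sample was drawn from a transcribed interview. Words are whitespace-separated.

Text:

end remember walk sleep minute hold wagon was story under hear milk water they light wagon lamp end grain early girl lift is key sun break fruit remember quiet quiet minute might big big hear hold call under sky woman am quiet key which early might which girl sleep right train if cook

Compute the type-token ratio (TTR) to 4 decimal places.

N = 53 tokens, V = 37 types.
TTR = V / N = 37 / 53 = 0.6981

0.6981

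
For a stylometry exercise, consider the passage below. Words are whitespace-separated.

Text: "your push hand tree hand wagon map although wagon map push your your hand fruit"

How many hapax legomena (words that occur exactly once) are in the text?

3

Frequencies: your:3, hand:3, push:2, wagon:2, map:2, tree:1, although:1, fruit:1
Hapax (freq=1): although, fruit, tree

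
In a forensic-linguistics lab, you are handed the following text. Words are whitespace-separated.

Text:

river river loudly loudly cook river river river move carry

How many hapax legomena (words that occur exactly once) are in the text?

Frequencies: river:5, loudly:2, cook:1, move:1, carry:1
Hapax (freq=1): carry, cook, move

3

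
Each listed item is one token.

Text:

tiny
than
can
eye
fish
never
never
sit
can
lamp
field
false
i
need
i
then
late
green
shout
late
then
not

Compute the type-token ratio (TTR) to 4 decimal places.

N = 22 tokens, V = 17 types.
TTR = V / N = 17 / 22 = 0.7727

0.7727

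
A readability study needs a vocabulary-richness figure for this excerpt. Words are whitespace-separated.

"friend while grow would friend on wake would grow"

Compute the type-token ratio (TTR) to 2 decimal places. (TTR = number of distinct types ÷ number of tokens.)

0.67

N = 9 tokens, V = 6 types.
TTR = V / N = 6 / 9 = 0.67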